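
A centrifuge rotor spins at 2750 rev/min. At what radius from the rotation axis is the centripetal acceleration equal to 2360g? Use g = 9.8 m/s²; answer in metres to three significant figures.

0.279 m

ω = 2750 rev/min × 2π/60 = 288.0 rad/s.
a_c = ω²r = 2360g ⇒ r = 2360 × 9.8 / (288.0)² = 23130/82930 = 0.2789 m.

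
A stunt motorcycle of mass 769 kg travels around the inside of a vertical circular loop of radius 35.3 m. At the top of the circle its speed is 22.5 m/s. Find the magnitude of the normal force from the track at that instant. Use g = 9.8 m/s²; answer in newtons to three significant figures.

3490 N

At the top, both N and the weight mg point inward (toward the centre), so N + mg = mv²/r.
N = m(v²/r − g) = 769 × ((22.5)²/35.3 − 9.8) = 769 × (14.34 − 9.8) = 769 × 4.541 = 3492 N.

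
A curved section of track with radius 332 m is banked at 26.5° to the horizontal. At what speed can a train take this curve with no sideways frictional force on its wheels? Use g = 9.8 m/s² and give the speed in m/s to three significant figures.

40.3 m/s

On a frictionless banked curve, N sinθ = mv²/r and N cosθ = mg, so tanθ = v²/(rg).
v = √(r g tanθ) = √(332 × 9.8 × tan 26.5°) = √(332 × 9.8 × 0.4986) = √1622 = 40.28 m/s.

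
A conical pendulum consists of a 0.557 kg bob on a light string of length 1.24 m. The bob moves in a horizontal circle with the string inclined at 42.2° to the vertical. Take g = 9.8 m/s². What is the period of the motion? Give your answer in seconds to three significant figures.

r = L sinθ = 0.8329 m. From T sinθ = mω²r and T cosθ = mg: tanθ = ω²r/g, so ω² = g tanθ / r = g/(L cosθ).
ω = √(g/(L cosθ)) = √(9.8/(1.24 × 0.7408)) = √10.67 = 3.266 rad/s.
Period = 2π/ω = 1.924 s.

1.92 s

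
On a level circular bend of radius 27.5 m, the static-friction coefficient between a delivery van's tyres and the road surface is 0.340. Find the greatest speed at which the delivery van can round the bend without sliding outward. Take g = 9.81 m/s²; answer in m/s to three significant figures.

On a flat curve, static friction is the only horizontal force, so it must supply the full centripetal force: μ_s m g = m v²/r.
Mass cancels: v_max = √(μ_s g r) = √(0.340 × 9.81 × 27.5) = √91.72 = 9.577 m/s.

9.58 m/s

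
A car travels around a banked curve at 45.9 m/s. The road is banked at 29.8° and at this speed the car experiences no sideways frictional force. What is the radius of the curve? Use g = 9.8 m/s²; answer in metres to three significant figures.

375 m

Frictionless banking: tanθ = v²/(rg), so r = v²/(g tanθ).
r = (45.9)²/(9.8 × tan 29.8°) = 2107/(9.8 × 0.5727) = 2107/5.613 = 375.4 m.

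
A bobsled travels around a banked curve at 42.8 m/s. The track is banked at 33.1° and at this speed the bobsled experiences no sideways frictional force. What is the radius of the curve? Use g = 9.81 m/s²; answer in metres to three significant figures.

Frictionless banking: tanθ = v²/(rg), so r = v²/(g tanθ).
r = (42.8)²/(9.81 × tan 33.1°) = 1832/(9.81 × 0.6519) = 1832/6.395 = 286.4 m.

286 m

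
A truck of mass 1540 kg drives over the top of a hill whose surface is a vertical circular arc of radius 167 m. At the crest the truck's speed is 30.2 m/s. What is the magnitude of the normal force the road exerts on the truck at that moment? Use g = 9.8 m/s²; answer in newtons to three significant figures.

6680 N

At the crest the centripetal acceleration points downward (toward the centre of the arc), so mg − N = mv²/r.
N = m(g − v²/r) = 1540 × (9.8 − (30.2)²/167) = 1540 × (9.8 − 5.461) = 1540 × 4.339 = 6682 N.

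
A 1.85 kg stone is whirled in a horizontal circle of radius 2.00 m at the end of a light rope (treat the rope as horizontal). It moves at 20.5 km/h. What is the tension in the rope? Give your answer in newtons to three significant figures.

30.0 N

v = 20.5 km/h = 20.5/3.6 = 5.694 m/s.
The tension is the only horizontal force, so it supplies the full centripetal force: T = m v²/r = 1.85 × (5.694)²/2.00 = 1.85 × 32.43/2.00 = 29.99 N.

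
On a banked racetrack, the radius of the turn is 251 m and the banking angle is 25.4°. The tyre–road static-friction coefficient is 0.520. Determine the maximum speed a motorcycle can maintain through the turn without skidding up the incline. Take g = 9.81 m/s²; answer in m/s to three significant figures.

At the maximum speed, friction acts down the slope at its limiting value f = μN. Radially (horizontal, toward centre): N sinθ + μN cosθ = mv²/r. Vertically: N cosθ − μN sinθ = mg.
Dividing: v² = r g (sinθ + μcosθ)/(cosθ − μsinθ).
sinθ + μcosθ = 0.4289 + 0.520×0.9033 = 0.8987; cosθ − μsinθ = 0.9033 − 0.520×0.4289 = 0.6803.
v² = 251 × 9.81 × 0.8987/0.6803 = 3253 m²/s², so v = 57.03 m/s.

57.0 m/s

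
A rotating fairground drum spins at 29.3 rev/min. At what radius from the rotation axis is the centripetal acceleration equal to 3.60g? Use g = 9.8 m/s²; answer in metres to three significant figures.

ω = 29.3 rev/min × 2π/60 = 3.068 rad/s.
a_c = ω²r = 3.60g ⇒ r = 3.60 × 9.8 / (3.068)² = 35.28/9.414 = 3.747 m.

3.75 m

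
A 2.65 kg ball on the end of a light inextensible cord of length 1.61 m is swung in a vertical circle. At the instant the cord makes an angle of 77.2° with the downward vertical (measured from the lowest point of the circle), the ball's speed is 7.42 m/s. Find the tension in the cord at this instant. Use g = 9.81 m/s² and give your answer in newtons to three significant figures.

Take the radial direction toward the centre of the circle as positive. The component of the weight along the string toward the centre is −mg cos φ (φ measured from the bottom), so Newton's second law along the string gives T − mg cos φ = m v²/r.
cos 77.2° = 0.2215, so T = m(v²/r + g cos φ) = 2.65 × ((7.42)²/1.61 + 9.81 × 0.2215) = 2.65 × (34.20 + (2.173)) = 2.65 × 36.37 = 96.38 N.

96.4 N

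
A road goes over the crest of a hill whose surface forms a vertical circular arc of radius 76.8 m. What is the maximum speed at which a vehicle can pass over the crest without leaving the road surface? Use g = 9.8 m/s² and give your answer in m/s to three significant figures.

At the crest the centre of the circle is below the vehicle, so the net downward (centripetal) force is mg − N = mv²/r.
The vehicle leaves the road when N → 0, giving v_max = √(g r) = √(9.8 × 76.8) = 27.43 m/s.

27.4 m/s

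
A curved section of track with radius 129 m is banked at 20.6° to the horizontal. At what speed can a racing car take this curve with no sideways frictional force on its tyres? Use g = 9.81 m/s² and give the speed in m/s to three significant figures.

On a frictionless banked curve, N sinθ = mv²/r and N cosθ = mg, so tanθ = v²/(rg).
v = √(r g tanθ) = √(129 × 9.81 × tan 20.6°) = √(129 × 9.81 × 0.3759) = √475.7 = 21.81 m/s.

21.8 m/s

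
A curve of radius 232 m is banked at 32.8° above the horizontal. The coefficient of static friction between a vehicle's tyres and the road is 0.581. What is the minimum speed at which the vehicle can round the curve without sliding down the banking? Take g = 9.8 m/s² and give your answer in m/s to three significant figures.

At the minimum speed, friction acts up the slope at its limiting value f = μN. Radially (horizontal, toward centre): N sinθ − μN cosθ = mv²/r. Vertically: N cosθ + μN sinθ = mg.
Dividing: v² = r g (sinθ − μcosθ)/(cosθ + μsinθ).
sinθ − μcosθ = 0.5417 − 0.581×0.8406 = 0.05334; cosθ + μsinθ = 0.8406 + 0.581×0.5417 = 1.155.
v² = 232 × 9.8 × 0.05334/1.155 = 105.0 m²/s², so v = 10.25 m/s.

10.2 m/s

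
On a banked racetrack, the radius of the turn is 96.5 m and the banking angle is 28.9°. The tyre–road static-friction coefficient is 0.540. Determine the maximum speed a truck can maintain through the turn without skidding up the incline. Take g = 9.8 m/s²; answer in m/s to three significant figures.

At the maximum speed, friction acts down the slope at its limiting value f = μN. Radially (horizontal, toward centre): N sinθ + μN cosθ = mv²/r. Vertically: N cosθ − μN sinθ = mg.
Dividing: v² = r g (sinθ + μcosθ)/(cosθ − μsinθ).
sinθ + μcosθ = 0.4833 + 0.540×0.8755 = 0.9560; cosθ − μsinθ = 0.8755 − 0.540×0.4833 = 0.6145.
v² = 96.5 × 9.8 × 0.9560/0.6145 = 1471 m²/s², so v = 38.36 m/s.

38.4 m/s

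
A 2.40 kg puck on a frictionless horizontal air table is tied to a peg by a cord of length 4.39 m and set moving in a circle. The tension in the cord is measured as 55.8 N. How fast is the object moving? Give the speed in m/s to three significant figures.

10.1 m/s

T = m v²/r ⇒ v = √(T r / m) = √(55.8 × 4.39 / 2.40) = √102.1 = 10.10 m/s.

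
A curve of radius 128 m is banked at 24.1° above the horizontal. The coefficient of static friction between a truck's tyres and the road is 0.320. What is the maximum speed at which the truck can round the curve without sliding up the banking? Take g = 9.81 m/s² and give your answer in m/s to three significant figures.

33.5 m/s

At the maximum speed, friction acts down the slope at its limiting value f = μN. Radially (horizontal, toward centre): N sinθ + μN cosθ = mv²/r. Vertically: N cosθ − μN sinθ = mg.
Dividing: v² = r g (sinθ + μcosθ)/(cosθ − μsinθ).
sinθ + μcosθ = 0.4083 + 0.320×0.9128 = 0.7004; cosθ − μsinθ = 0.9128 − 0.320×0.4083 = 0.7822.
v² = 128 × 9.81 × 0.7004/0.7822 = 1124 m²/s², so v = 33.53 m/s.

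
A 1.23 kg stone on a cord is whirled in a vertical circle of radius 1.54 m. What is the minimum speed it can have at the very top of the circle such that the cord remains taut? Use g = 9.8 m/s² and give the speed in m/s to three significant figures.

3.88 m/s

At the top, both weight mg and T point toward the centre: T + mg = mv²/r.
At minimum speed T → 0, so mg = mv_min²/r ⇒ v_min = √(g r) = √(9.8 × 1.54) = 3.885 m/s.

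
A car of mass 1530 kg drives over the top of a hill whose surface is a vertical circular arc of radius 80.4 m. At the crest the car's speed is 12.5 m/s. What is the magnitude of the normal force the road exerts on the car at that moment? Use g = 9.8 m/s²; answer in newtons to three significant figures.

At the crest the centripetal acceleration points downward (toward the centre of the arc), so mg − N = mv²/r.
N = m(g − v²/r) = 1530 × (9.8 − (12.5)²/80.4) = 1530 × (9.8 − 1.943) = 1530 × 7.857 = 12020 N.

12000 N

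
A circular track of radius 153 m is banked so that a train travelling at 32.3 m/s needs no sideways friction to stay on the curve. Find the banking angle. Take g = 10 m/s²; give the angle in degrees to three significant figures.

34.3°

For a frictionless banked turn: horizontally N sinθ = mv²/r and vertically N cosθ = mg.
Dividing: tanθ = v²/(r g) = (32.3)²/(153 × 10.0) = 1043/1530 = 0.6819.
θ = arctan(0.6819) = 34.29°.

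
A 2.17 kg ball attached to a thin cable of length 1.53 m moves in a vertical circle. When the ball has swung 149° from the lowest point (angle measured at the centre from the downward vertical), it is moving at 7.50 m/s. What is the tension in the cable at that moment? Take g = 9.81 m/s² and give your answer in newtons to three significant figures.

Take the radial direction toward the centre of the circle as positive. The component of the weight along the string toward the centre is −mg cos φ (φ measured from the bottom), so Newton's second law along the string gives T − mg cos φ = m v²/r.
cos 149° = -0.8572, so T = m(v²/r + g cos φ) = 2.17 × ((7.50)²/1.53 + 9.81 × -0.8572) = 2.17 × (36.76 + (-8.409)) = 2.17 × 28.36 = 61.53 N.

61.5 N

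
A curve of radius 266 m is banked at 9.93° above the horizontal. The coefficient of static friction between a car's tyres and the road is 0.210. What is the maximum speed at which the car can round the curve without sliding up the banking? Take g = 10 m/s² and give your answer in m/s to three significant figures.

At the maximum speed, friction acts down the slope at its limiting value f = μN. Radially (horizontal, toward centre): N sinθ + μN cosθ = mv²/r. Vertically: N cosθ − μN sinθ = mg.
Dividing: v² = r g (sinθ + μcosθ)/(cosθ − μsinθ).
sinθ + μcosθ = 0.1724 + 0.210×0.9850 = 0.3793; cosθ − μsinθ = 0.9850 − 0.210×0.1724 = 0.9488.
v² = 266 × 10.0 × 0.3793/0.9488 = 1063 m²/s², so v = 32.61 m/s.

32.6 m/s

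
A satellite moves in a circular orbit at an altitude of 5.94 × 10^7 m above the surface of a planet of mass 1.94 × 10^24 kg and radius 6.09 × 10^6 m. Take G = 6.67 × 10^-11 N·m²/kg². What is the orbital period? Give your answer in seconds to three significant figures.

293000 s

r = R + h = 6.09 × 10^6 + 5.94 × 10^7 = 6.549 × 10^7 m. Gravity provides the centripetal force: G M m / r² = m v² / r ⇒ v = √(GM/r) = 1406 m/s.
T = 2πr/v = 2π × 6.549 × 10^7 / 1406 = 292700 s.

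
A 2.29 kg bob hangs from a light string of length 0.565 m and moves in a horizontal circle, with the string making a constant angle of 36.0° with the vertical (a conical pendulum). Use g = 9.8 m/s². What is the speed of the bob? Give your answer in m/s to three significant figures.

1.54 m/s

The radius of the circle is r = L sinθ = 0.565 × sin 36.0° = 0.3321 m.
Horizontally T sinθ = mv²/r and vertically T cosθ = mg, so tanθ = v²/(rg).
v = √(r g tanθ) = √(0.3321 × 9.8 × 0.7265) = √2.365 = 1.538 m/s.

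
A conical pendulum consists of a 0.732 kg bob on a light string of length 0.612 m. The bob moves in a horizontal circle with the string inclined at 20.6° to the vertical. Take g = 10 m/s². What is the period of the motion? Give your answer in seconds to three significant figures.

1.50 s

r = L sinθ = 0.2153 m. From T sinθ = mω²r and T cosθ = mg: tanθ = ω²r/g, so ω² = g tanθ / r = g/(L cosθ).
ω = √(g/(L cosθ)) = √(10.0/(0.612 × 0.9361)) = √17.46 = 4.178 rad/s.
Period = 2π/ω = 1.504 s.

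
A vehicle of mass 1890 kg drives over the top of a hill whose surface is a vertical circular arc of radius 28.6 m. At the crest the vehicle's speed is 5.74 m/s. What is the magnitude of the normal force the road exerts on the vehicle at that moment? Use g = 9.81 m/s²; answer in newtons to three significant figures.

16400 N

At the crest the centripetal acceleration points downward (toward the centre of the arc), so mg − N = mv²/r.
N = m(g − v²/r) = 1890 × (9.81 − (5.74)²/28.6) = 1890 × (9.81 − 1.152) = 1890 × 8.658 = 16360 N.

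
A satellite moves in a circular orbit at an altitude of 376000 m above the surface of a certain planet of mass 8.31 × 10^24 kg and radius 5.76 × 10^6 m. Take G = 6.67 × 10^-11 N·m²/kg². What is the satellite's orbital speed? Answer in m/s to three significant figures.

Orbital radius r = R + h = 5.76 × 10^6 + 376000 = 6.136 × 10^6 m.
Gravity supplies the centripetal force: G M m / r² = m v² / r, so v = √(GM/r).
v = √(6.67 × 10^-11 × 8.31 × 10^24 / 6.136 × 10^6) = √(9.033 × 10^7) = 9504 m/s.

9500 m/s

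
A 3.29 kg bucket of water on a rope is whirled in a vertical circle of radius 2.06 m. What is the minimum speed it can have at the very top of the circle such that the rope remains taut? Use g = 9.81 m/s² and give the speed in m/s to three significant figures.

At the top, both weight mg and T point toward the centre: T + mg = mv²/r.
At minimum speed T → 0, so mg = mv_min²/r ⇒ v_min = √(g r) = √(9.81 × 2.06) = 4.495 m/s.

4.50 m/s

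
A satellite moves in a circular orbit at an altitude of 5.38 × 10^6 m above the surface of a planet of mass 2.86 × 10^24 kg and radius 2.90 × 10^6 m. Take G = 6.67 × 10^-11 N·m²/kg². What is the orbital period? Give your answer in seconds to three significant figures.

10800 s

r = R + h = 2.90 × 10^6 + 5.38 × 10^6 = 8.280 × 10^6 m. Gravity provides the centripetal force: G M m / r² = m v² / r ⇒ v = √(GM/r) = 4800 m/s.
T = 2πr/v = 2π × 8.280 × 10^6 / 4800 = 10840 s.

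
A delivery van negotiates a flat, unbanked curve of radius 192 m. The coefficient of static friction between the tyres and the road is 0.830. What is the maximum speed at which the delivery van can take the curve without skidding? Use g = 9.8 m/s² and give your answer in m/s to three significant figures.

39.5 m/s

Friction provides the centripetal force on a flat curve. At maximum speed it is at its limiting value: μ_s m g = m v²/r.
Mass cancels: v_max = √(μ_s g r) = √(0.830 × 9.8 × 192) = √1562 = 39.52 m/s.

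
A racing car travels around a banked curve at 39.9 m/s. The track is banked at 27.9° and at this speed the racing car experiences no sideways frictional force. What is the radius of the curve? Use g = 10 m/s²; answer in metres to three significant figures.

301 m

Frictionless banking: tanθ = v²/(rg), so r = v²/(g tanθ).
r = (39.9)²/(10.0 × tan 27.9°) = 1592/(10.0 × 0.5295) = 1592/5.295 = 300.7 m.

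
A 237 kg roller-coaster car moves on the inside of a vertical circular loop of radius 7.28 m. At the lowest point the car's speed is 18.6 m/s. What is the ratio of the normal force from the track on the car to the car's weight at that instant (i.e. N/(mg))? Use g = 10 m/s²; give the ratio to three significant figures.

At the bottom, N − mg = mv²/r, so N = m(v²/r + g) and N/(mg) = v²/(rg) + 1 = (18.6)²/(7.28 × 10.0) + 1 = 4.752 + 1 = 5.752.

5.75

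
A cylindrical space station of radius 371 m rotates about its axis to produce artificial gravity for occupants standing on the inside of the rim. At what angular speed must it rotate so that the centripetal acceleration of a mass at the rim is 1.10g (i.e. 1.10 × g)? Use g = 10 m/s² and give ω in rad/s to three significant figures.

Centripetal acceleration a_c = ω²r. Setting ω²r = 1.10g:
ω = √(1.10g / r) = √(1.10 × 10.0 / 371) = √0.02965 = 0.1722 rad/s.

0.172 rad/s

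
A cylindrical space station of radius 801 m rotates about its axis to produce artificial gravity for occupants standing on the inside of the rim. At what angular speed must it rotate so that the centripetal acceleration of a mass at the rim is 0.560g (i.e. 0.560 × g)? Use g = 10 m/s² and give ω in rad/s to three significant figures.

0.0836 rad/s

Centripetal acceleration a_c = ω²r. Setting ω²r = 0.560g:
ω = √(0.560g / r) = √(0.560 × 10.0 / 801) = √0.006991 = 0.08361 rad/s.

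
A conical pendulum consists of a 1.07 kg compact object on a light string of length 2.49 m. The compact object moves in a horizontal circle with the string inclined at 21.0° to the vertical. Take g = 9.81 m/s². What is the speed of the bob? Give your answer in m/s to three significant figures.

The radius of the circle is r = L sinθ = 2.49 × sin 21.0° = 0.8923 m.
Horizontally T sinθ = mv²/r and vertically T cosθ = mg, so tanθ = v²/(rg).
v = √(r g tanθ) = √(0.8923 × 9.81 × 0.3839) = √3.360 = 1.833 m/s.

1.83 m/s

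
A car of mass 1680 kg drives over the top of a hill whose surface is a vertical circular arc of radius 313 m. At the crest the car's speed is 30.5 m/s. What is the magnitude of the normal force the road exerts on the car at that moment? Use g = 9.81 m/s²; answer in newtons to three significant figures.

At the crest the centripetal acceleration points downward (toward the centre of the arc), so mg − N = mv²/r.
N = m(g − v²/r) = 1680 × (9.81 − (30.5)²/313) = 1680 × (9.81 − 2.972) = 1680 × 6.838 = 11490 N.

11500 N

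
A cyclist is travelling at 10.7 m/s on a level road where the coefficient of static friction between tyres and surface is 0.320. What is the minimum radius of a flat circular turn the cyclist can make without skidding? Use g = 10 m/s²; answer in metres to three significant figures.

35.8 m

At the limit, μ_s m g = m v²/r, so r_min = v²/(μ_s g) = (10.7)²/(0.320 × 10.0) = 114.5/3.200 = 35.78 m.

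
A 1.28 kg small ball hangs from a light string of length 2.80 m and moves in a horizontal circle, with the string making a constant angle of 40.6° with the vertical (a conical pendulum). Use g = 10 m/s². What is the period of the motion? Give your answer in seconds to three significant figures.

2.90 s

r = L sinθ = 1.822 m. From T sinθ = mω²r and T cosθ = mg: tanθ = ω²r/g, so ω² = g tanθ / r = g/(L cosθ).
ω = √(g/(L cosθ)) = √(10.0/(2.80 × 0.7593)) = √4.704 = 2.169 rad/s.
Period = 2π/ω = 2.897 s.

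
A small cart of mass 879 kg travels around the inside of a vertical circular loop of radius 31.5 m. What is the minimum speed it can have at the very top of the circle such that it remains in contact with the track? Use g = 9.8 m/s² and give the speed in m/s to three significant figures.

At the top, both weight mg and N point toward the centre: N + mg = mv²/r.
At minimum speed N → 0, so mg = mv_min²/r ⇒ v_min = √(g r) = √(9.8 × 31.5) = 17.57 m/s.

17.6 m/s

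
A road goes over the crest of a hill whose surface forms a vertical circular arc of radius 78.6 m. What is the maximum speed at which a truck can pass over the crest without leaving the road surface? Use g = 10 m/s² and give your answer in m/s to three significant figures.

28.0 m/s

At the crest the centre of the circle is below the truck, so the net downward (centripetal) force is mg − N = mv²/r.
The truck leaves the road when N → 0, giving v_max = √(g r) = √(10.0 × 78.6) = 28.04 m/s.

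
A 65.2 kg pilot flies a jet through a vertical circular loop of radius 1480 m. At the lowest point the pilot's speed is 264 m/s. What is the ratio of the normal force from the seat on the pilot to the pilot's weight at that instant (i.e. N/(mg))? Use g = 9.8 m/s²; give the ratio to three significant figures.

At the bottom, N − mg = mv²/r, so N = m(v²/r + g) and N/(mg) = v²/(rg) + 1 = (264)²/(1480 × 9.8) + 1 = 4.805 + 1 = 5.805.

5.81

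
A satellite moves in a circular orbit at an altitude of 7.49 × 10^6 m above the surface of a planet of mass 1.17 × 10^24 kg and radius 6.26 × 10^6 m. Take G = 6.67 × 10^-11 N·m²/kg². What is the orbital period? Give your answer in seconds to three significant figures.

36300 s

r = R + h = 6.26 × 10^6 + 7.49 × 10^6 = 1.375 × 10^7 m. Gravity provides the centripetal force: G M m / r² = m v² / r ⇒ v = √(GM/r) = 2382 m/s.
T = 2πr/v = 2π × 1.375 × 10^7 / 2382 = 36260 s.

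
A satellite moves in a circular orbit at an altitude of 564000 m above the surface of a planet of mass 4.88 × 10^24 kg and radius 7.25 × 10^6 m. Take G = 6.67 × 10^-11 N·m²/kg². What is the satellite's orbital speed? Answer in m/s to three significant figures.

Orbital radius r = R + h = 7.25 × 10^6 + 564000 = 7.814 × 10^6 m.
Gravity supplies the centripetal force: G M m / r² = m v² / r, so v = √(GM/r).
v = √(6.67 × 10^-11 × 4.88 × 10^24 / 7.814 × 10^6) = √(4.166 × 10^7) = 6454 m/s.

6450 m/s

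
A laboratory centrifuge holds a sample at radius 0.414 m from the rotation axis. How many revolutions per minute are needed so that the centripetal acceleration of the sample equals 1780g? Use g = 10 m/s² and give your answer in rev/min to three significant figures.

Require ω²r = 1780g, so ω = √(1780 × 10.0/0.414) = 207.4 rad/s.
In rev/min: ω × 60/(2π) = 207.4 × 60/(2π) = 1980 rev/min.

1980 rev/min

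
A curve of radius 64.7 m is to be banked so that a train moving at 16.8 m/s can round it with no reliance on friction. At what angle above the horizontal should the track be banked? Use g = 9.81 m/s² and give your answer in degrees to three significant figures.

24.0°

With no friction, the horizontal component of the normal force provides the centripetal force: N sinθ = mv²/r, while N cosθ = mg vertically.
Dividing: tanθ = v²/(r g) = (16.8)²/(64.7 × 9.81) = 282.2/634.7 = 0.4447.
θ = arctan(0.4447) = 23.97°.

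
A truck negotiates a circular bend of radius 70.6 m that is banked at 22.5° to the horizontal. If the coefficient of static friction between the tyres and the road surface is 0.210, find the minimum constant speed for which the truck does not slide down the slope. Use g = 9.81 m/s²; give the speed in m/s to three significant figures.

At the minimum speed, friction acts up the slope at its limiting value f = μN. Radially (horizontal, toward centre): N sinθ − μN cosθ = mv²/r. Vertically: N cosθ + μN sinθ = mg.
Dividing: v² = r g (sinθ − μcosθ)/(cosθ + μsinθ).
sinθ − μcosθ = 0.3827 − 0.210×0.9239 = 0.1887; cosθ + μsinθ = 0.9239 + 0.210×0.3827 = 1.004.
v² = 70.6 × 9.81 × 0.1887/1.004 = 130.1 m²/s², so v = 11.41 m/s.

11.4 m/s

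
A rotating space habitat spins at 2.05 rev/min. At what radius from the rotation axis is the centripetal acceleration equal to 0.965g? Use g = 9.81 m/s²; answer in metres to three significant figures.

ω = 2.05 rev/min × 2π/60 = 0.2147 rad/s.
a_c = ω²r = 0.965g ⇒ r = 0.965 × 9.81 / (0.2147)² = 9.467/0.04609 = 205.4 m.

205 m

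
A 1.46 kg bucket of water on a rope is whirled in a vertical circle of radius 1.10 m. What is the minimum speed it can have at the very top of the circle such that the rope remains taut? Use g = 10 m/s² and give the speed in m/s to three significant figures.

3.32 m/s

At the top, both weight mg and T point toward the centre: T + mg = mv²/r.
At minimum speed T → 0, so mg = mv_min²/r ⇒ v_min = √(g r) = √(10.0 × 1.10) = 3.317 m/s.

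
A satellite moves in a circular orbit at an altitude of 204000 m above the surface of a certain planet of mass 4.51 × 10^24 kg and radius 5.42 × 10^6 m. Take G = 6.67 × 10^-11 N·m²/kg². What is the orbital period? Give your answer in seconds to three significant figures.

4830 s

r = R + h = 5.42 × 10^6 + 204000 = 5.624 × 10^6 m. Gravity provides the centripetal force: G M m / r² = m v² / r ⇒ v = √(GM/r) = 7314 m/s.
T = 2πr/v = 2π × 5.624 × 10^6 / 7314 = 4832 s.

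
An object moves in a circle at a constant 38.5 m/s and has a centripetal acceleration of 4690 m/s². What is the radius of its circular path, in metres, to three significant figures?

0.316 m

a_c = v²/r ⇒ r = v²/a_c = (38.5)²/4690 = 1482/4690 = 0.3160 m.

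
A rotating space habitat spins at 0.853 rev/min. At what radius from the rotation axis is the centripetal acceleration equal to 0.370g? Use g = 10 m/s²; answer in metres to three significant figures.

464 m

ω = 0.853 rev/min × 2π/60 = 0.08933 rad/s.
a_c = ω²r = 0.370g ⇒ r = 0.370 × 10.0 / (0.08933)² = 3.700/0.007979 = 463.7 m.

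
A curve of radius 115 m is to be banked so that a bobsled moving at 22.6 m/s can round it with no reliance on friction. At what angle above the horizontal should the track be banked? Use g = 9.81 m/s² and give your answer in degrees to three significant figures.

With no friction, the horizontal component of the normal force provides the centripetal force: N sinθ = mv²/r, while N cosθ = mg vertically.
Dividing: tanθ = v²/(r g) = (22.6)²/(115 × 9.81) = 510.8/1128 = 0.4527.
θ = arctan(0.4527) = 24.36°.

24.4°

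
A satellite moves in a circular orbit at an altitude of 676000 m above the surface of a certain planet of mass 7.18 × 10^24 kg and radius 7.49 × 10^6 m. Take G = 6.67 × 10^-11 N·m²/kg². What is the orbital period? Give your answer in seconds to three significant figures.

6700 s

r = R + h = 7.49 × 10^6 + 676000 = 8.166 × 10^6 m. Gravity provides the centripetal force: G M m / r² = m v² / r ⇒ v = √(GM/r) = 7658 m/s.
T = 2πr/v = 2π × 8.166 × 10^6 / 7658 = 6700 s.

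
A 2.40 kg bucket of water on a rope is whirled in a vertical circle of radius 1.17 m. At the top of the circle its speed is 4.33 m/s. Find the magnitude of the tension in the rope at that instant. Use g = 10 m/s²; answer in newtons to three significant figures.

At the top, both T and the weight mg point inward (toward the centre), so T + mg = mv²/r.
T = m(v²/r − g) = 2.40 × ((4.33)²/1.17 − 10.0) = 2.40 × (16.02 − 10.0) = 2.40 × 6.025 = 14.46 N.

14.5 N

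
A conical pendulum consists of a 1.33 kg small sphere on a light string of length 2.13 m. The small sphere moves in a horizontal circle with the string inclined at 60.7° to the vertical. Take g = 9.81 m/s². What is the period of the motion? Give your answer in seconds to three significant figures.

2.05 s

r = L sinθ = 1.858 m. From T sinθ = mω²r and T cosθ = mg: tanθ = ω²r/g, so ω² = g tanθ / r = g/(L cosθ).
ω = √(g/(L cosθ)) = √(9.81/(2.13 × 0.4894)) = √9.411 = 3.068 rad/s.
Period = 2π/ω = 2.048 s.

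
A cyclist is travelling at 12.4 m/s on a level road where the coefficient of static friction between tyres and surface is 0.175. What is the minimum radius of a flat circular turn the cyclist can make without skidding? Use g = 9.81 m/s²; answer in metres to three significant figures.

At the limit, μ_s m g = m v²/r, so r_min = v²/(μ_s g) = (12.4)²/(0.175 × 9.81) = 153.8/1.717 = 89.56 m.

89.6 m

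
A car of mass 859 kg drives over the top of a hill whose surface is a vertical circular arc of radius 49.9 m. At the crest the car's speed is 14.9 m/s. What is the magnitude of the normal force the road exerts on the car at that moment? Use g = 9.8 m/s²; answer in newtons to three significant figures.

4600 N

At the crest the centripetal acceleration points downward (toward the centre of the arc), so mg − N = mv²/r.
N = m(g − v²/r) = 859 × (9.8 − (14.9)²/49.9) = 859 × (9.8 − 4.449) = 859 × 5.351 = 4596 N.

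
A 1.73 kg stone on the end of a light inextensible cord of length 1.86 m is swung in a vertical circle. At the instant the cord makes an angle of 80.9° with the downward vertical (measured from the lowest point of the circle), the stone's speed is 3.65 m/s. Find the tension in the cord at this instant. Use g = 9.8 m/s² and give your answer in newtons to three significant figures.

Take the radial direction toward the centre of the circle as positive. The component of the weight along the string toward the centre is −mg cos φ (φ measured from the bottom), so Newton's second law along the string gives T − mg cos φ = m v²/r.
cos 80.9° = 0.1582, so T = m(v²/r + g cos φ) = 1.73 × ((3.65)²/1.86 + 9.8 × 0.1582) = 1.73 × (7.163 + (1.550)) = 1.73 × 8.713 = 15.07 N.

15.1 N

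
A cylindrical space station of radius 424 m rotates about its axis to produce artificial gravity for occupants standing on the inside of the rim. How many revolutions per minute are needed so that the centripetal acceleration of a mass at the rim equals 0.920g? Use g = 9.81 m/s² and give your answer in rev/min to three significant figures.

Require ω²r = 0.920g, so ω = √(0.920 × 9.81/424) = 0.1459 rad/s.
In rev/min: ω × 60/(2π) = 0.1459 × 60/(2π) = 1.393 rev/min.

1.39 rev/min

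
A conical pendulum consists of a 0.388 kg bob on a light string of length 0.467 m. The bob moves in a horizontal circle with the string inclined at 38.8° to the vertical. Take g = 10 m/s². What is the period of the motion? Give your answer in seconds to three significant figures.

r = L sinθ = 0.2926 m. From T sinθ = mω²r and T cosθ = mg: tanθ = ω²r/g, so ω² = g tanθ / r = g/(L cosθ).
ω = √(g/(L cosθ)) = √(10.0/(0.467 × 0.7793)) = √27.48 = 5.242 rad/s.
Period = 2π/ω = 1.199 s.

1.20 s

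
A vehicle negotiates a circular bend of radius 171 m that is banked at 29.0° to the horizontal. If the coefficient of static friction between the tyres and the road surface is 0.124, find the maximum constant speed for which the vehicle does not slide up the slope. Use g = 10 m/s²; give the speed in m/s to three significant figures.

35.3 m/s

At the maximum speed, friction acts down the slope at its limiting value f = μN. Radially (horizontal, toward centre): N sinθ + μN cosθ = mv²/r. Vertically: N cosθ − μN sinθ = mg.
Dividing: v² = r g (sinθ + μcosθ)/(cosθ − μsinθ).
sinθ + μcosθ = 0.4848 + 0.124×0.8746 = 0.5933; cosθ − μsinθ = 0.8746 − 0.124×0.4848 = 0.8145.
v² = 171 × 10.0 × 0.5933/0.8145 = 1246 m²/s², so v = 35.29 m/s.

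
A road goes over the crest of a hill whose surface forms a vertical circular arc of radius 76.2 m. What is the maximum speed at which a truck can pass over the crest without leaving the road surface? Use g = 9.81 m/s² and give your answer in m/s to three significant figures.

27.3 m/s

At the crest the centre of the circle is below the truck, so the net downward (centripetal) force is mg − N = mv²/r.
The truck leaves the road when N → 0, giving v_max = √(g r) = √(9.81 × 76.2) = 27.34 m/s.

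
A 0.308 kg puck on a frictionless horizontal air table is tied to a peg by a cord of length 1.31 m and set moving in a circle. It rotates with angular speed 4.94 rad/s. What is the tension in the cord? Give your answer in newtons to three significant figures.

9.85 N

v = ωr = 4.94 × 1.31 = 6.471 m/s.
The tension is the only horizontal force, so it supplies the full centripetal force: T = m v²/r = 0.308 × (6.471)²/1.31 = 0.308 × 41.88/1.31 = 9.846 N.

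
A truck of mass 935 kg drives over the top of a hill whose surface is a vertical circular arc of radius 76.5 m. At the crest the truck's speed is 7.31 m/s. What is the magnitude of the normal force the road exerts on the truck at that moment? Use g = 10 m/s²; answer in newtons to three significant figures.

At the crest the centripetal acceleration points downward (toward the centre of the arc), so mg − N = mv²/r.
N = m(g − v²/r) = 935 × (10.0 − (7.31)²/76.5) = 935 × (10.0 − 0.6985) = 935 × 9.301 = 8697 N.

8700 N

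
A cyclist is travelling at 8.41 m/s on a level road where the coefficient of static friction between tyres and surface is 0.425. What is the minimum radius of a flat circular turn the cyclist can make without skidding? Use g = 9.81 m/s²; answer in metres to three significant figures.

At the limit, μ_s m g = m v²/r, so r_min = v²/(μ_s g) = (8.41)²/(0.425 × 9.81) = 70.73/4.169 = 16.96 m.

17.0 m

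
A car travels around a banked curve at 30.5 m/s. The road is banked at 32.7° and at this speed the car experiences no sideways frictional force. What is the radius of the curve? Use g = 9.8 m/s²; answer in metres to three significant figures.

148 m

Frictionless banking: tanθ = v²/(rg), so r = v²/(g tanθ).
r = (30.5)²/(9.8 × tan 32.7°) = 930.2/(9.8 × 0.6420) = 930.2/6.291 = 147.9 m.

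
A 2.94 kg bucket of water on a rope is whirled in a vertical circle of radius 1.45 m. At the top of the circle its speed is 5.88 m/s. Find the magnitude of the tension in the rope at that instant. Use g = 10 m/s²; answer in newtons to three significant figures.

At the top, both T and the weight mg point inward (toward the centre), so T + mg = mv²/r.
T = m(v²/r − g) = 2.94 × ((5.88)²/1.45 − 10.0) = 2.94 × (23.84 − 10.0) = 2.94 × 13.84 = 40.70 N.

40.7 N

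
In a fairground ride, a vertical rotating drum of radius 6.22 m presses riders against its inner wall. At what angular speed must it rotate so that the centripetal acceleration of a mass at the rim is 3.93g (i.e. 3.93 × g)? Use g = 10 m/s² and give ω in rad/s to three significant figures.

Centripetal acceleration a_c = ω²r. Setting ω²r = 3.93g:
ω = √(3.93g / r) = √(3.93 × 10.0 / 6.22) = √6.318 = 2.514 rad/s.

2.51 rad/s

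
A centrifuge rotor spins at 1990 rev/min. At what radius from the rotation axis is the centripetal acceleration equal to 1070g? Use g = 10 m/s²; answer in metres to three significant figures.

ω = 1990 rev/min × 2π/60 = 208.4 rad/s.
a_c = ω²r = 1070g ⇒ r = 1070 × 10.0 / (208.4)² = 10700/43430 = 0.2464 m.

0.246 m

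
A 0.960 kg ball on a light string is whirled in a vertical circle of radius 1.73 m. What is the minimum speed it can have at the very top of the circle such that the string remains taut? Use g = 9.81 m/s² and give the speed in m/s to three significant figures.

At the highest point the centre is directly below, so both the weight and T act inward: T + mg = mv²/r.
At minimum speed T → 0, so mg = mv_min²/r ⇒ v_min = √(g r) = √(9.81 × 1.73) = 4.120 m/s.

4.12 m/s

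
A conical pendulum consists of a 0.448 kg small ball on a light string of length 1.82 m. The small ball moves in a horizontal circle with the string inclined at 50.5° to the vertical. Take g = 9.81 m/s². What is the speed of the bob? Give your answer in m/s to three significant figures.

4.09 m/s

The radius of the circle is r = L sinθ = 1.82 × sin 50.5° = 1.404 m.
Horizontally T sinθ = mv²/r and vertically T cosθ = mg, so tanθ = v²/(rg).
v = √(r g tanθ) = √(1.404 × 9.81 × 1.213) = √16.71 = 4.088 m/s.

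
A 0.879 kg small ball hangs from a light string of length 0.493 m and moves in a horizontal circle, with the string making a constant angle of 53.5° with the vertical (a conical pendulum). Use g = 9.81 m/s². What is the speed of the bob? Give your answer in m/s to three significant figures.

2.29 m/s

The radius of the circle is r = L sinθ = 0.493 × sin 53.5° = 0.3963 m.
Horizontally T sinθ = mv²/r and vertically T cosθ = mg, so tanθ = v²/(rg).
v = √(r g tanθ) = √(0.3963 × 9.81 × 1.351) = √5.254 = 2.292 m/s.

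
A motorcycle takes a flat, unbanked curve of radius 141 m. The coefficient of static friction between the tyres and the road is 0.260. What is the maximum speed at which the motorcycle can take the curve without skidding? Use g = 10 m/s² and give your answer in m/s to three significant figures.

19.1 m/s

On a flat curve, static friction is the only horizontal force, so it must supply the full centripetal force: μ_s m g = m v²/r.
Mass cancels: v_max = √(μ_s g r) = √(0.260 × 10.0 × 141) = √366.6 = 19.15 m/s.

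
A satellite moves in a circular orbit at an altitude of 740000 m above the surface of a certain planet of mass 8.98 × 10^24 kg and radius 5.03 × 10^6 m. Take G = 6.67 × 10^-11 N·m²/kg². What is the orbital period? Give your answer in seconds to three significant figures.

r = R + h = 5.03 × 10^6 + 740000 = 5.770 × 10^6 m. Gravity provides the centripetal force: G M m / r² = m v² / r ⇒ v = √(GM/r) = 10190 m/s.
T = 2πr/v = 2π × 5.770 × 10^6 / 10190 = 3558 s.

3560 s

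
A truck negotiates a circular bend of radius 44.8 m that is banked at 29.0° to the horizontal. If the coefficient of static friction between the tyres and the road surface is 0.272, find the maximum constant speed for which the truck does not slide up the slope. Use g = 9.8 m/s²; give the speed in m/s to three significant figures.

20.7 m/s

At the maximum speed, friction acts down the slope at its limiting value f = μN. Radially (horizontal, toward centre): N sinθ + μN cosθ = mv²/r. Vertically: N cosθ − μN sinθ = mg.
Dividing: v² = r g (sinθ + μcosθ)/(cosθ − μsinθ).
sinθ + μcosθ = 0.4848 + 0.272×0.8746 = 0.7227; cosθ − μsinθ = 0.8746 − 0.272×0.4848 = 0.7428.
v² = 44.8 × 9.8 × 0.7227/0.7428 = 427.2 m²/s², so v = 20.67 m/s.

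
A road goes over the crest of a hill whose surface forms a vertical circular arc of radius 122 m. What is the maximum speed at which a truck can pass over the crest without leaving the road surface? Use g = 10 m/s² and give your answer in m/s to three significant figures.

34.9 m/s

At the crest the centre of the circle is below the truck, so the net downward (centripetal) force is mg − N = mv²/r.
The truck leaves the road when N → 0, giving v_max = √(g r) = √(10.0 × 122) = 34.93 m/s.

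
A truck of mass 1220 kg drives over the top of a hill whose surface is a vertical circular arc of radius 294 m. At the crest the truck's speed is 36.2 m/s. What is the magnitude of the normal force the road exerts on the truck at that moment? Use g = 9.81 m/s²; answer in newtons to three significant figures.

6530 N

At the crest the centripetal acceleration points downward (toward the centre of the arc), so mg − N = mv²/r.
N = m(g − v²/r) = 1220 × (9.81 − (36.2)²/294) = 1220 × (9.81 − 4.457) = 1220 × 5.353 = 6530 N.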